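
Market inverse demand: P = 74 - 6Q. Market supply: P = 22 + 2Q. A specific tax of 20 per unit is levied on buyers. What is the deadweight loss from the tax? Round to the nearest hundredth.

Pre-tax equilibrium: 74 - 6Q = 22 + 2Q gives Q* = 6.5, P* = 35.
With the tax, buyers' net willingness to pay falls by 20: (74 - 20) - 6Q = 22 + 2Q, so Q_t = 4. Buyers pay P_b = 50; sellers receive P_s = P_b - 20 = 30.
The welfare triangle lost has base Q* - Q_t = 2.5 and height t = 20, so DWL = (1/2)(2.5)(20) = 25.

25.00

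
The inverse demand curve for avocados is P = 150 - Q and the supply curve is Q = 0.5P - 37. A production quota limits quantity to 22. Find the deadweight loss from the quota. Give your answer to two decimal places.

Rewriting supply in inverse form: P = 74 + 2Q.
Without the quota, 150 - Q = 74 + 2Q gives Q* = 25.3333.
At Q = 22 the demand price is 150 - (22) = 128 and the supply price is 74 + 2(22) = 118.
Deadweight loss is the triangle between the curves from 22 to 25.3333: (1/2)(128 - 118)(25.3333 - 22) = 16.6667.

16.67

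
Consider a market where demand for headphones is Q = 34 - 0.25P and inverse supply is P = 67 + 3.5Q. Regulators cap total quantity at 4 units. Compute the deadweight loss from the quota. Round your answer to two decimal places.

Rewriting demand in inverse form: P = 136 - 4Q.
Unrestricted equilibrium: Q* = (136 - 67)/(4 + 3.5) = 9.2.
At Q = 4 the demand price is 136 - 4(4) = 120 and the supply price is 67 + 3.5(4) = 81.
DWL = (1/2)(gap between curves at 4) x (Q* - 4) = (1/2)(39)(5.2) = 101.4.

101.40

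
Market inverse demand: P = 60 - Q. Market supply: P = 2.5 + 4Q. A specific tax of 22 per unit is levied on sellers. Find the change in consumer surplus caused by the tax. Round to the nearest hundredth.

-40.92

Without the tax, 60 - Q = 2.5 + 4Q so Q* = 11.5 and P* = 48.5.
A tax on sellers shifts supply up by 22: 60 - Q = 2.5 + 4Q + 22, so Q_t = 7.1. Buyers pay P_b = 52.9; sellers receive P_s = P_b - 22 = 30.9.
Consumers lose the trapezoid between P* and P_b out to Q_t plus the triangle from Q_t to Q*: change in CS = 25.205 - 66.125 = -40.92.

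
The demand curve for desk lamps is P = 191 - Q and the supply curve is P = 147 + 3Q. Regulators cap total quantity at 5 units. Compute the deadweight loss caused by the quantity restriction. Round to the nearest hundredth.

Unrestricted equilibrium: Q* = (191 - 147)/(1 + 3) = 11.
At Q = 5 the demand price is 191 - (5) = 186 and the supply price is 147 + 3(5) = 162.
DWL = (1/2)(gap between curves at 5) x (Q* - 5) = (1/2)(24)(6) = 72.

72.00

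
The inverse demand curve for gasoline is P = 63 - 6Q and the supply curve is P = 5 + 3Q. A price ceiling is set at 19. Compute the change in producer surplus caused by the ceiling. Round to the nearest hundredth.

Without the control, 63 - 6Q = 5 + 3Q so Q* = 6.4444 and P* = 24.3333.
At the ceiling price 19, quantity supplied is (19 - 5)/3 = 4.6667; supply is the short side, so Q = 4.6667 trades at P = 19.
PS goes from (1/2)(6.4444)(19.3333) = 62.2963 to 32.6667 (computed as (19 - 5)(4.6667) - (1/2)(3)(4.6667)^2), a change of -29.6296.

-29.63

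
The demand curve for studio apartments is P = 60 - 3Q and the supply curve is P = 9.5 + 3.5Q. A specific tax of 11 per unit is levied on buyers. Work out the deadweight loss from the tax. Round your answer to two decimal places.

9.31

Pre-tax equilibrium: 60 - 3Q = 9.5 + 3.5Q gives Q* = 7.7692, P* = 36.6923.
A tax on buyers shifts demand down by 11: (60 - 11) - 3Q = 9.5 + 3.5Q, so Q_t = 6.0769. Buyers pay P_b = 41.7692; sellers receive P_s = P_b - 11 = 30.7692.
Deadweight loss is the triangle between the curves from Q_t to Q*: (1/2)(7.7692 - 6.0769)(11) = 9.3077.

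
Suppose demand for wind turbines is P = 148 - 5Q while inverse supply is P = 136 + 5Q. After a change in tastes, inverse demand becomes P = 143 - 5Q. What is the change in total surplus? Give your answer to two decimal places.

-4.75

Initial equilibrium: Q_0 = 1.2, P_0 = 142; CS_0 = (1/2)(1.2)(6) = 3.6, PS_0 = (1/2)(1.2)(6) = 3.6.
New equilibrium: 143 - 5Q = 136 + 5Q gives Q_1 = 0.7, P_1 = 139.5; CS_1 = 1.225, PS_1 = 1.225.
Change in total surplus = (1.225 + 1.225) - (3.6 + 3.6) = -4.75.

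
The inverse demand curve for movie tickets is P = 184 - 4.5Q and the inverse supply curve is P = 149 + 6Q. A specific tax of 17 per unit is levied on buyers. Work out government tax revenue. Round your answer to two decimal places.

29.14

Without the tax, 184 - 4.5Q = 149 + 6Q so Q* = 3.3333 and P* = 169.
A tax on buyers shifts demand down by 17: (184 - 17) - 4.5Q = 149 + 6Q, so Q_t = 1.7143. Buyers pay P_b = 176.2857; sellers receive P_s = P_b - 17 = 159.2857.
Revenue is the tax times quantity traded: 17 x 1.7143 = 29.1429.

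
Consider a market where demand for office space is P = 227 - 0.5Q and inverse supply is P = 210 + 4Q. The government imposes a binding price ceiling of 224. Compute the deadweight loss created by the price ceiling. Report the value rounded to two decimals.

Without the control, 227 - 0.5Q = 210 + 4Q so Q* = 3.7778 and P* = 225.1111.
At P = 224, sellers supply (224 - 210)/4 = 3.5 while buyers want more, so the quantity traded is 3.5 at price 224.
The lost-trades triangle has base Q* - 3.5 = 0.2778 and height equal to the gap between the curves at Q = 3.5, which is 225.25 - 224 = 1.25. DWL = (1/2)(0.2778)(1.25) = 0.1736.

0.17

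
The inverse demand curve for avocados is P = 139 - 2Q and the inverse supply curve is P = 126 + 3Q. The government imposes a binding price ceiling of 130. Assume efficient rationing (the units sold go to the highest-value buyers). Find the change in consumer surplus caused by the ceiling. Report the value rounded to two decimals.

Free-market equilibrium: 139 - 2Q = 126 + 3Q gives Q* = 2.6, P* = 133.8.
At the ceiling price 130, quantity supplied is (130 - 126)/3 = 1.3333; supply is the short side, so Q = 1.3333 trades at P = 130.
CS goes from (1/2)(2.6)(5.2) = 6.76 to 10.2222 (computed as (139 - 130)(1.3333) - (1/2)(2)(1.3333)^2), a change of 3.4622.

3.46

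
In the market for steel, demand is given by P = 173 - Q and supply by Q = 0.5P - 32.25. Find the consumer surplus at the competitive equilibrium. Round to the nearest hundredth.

654.01

Rewriting supply in inverse form: P = 64.5 + 2Q.
Setting demand equal to supply, 108.5 = 3Q, so Q* = 36.1667 and P* = 136.8333.
The demand choke price is 173, so CS = (1/2)(Q*)(173 - P*) = (1/2)(36.1667)(36.1667) = 654.0139.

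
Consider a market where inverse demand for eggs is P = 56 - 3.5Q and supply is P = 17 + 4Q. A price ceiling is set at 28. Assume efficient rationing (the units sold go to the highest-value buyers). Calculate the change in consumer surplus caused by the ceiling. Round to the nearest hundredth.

Without the control, 56 - 3.5Q = 17 + 4Q so Q* = 5.2 and P* = 37.8.
At the ceiling price 28, quantity supplied is (28 - 17)/4 = 2.75; supply is the short side, so Q = 2.75 trades at P = 28.
CS goes from (1/2)(5.2)(18.2) = 47.32 to 63.7656 (computed as (56 - 28)(2.75) - (1/2)(3.5)(2.75)^2), a change of 16.4456.

16.45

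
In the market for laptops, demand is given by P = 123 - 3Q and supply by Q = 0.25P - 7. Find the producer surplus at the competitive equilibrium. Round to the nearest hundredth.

368.37

Rewriting supply in inverse form: P = 28 + 4Q.
Equilibrium: 123 - 3Q = 28 + 4Q, so Q* = 13.5714 and P* = 82.2857.
The supply curve's price intercept is 28, so PS = (1/2)(Q*)(P* - 28) = (1/2)(13.5714)(54.2857) = 368.3673.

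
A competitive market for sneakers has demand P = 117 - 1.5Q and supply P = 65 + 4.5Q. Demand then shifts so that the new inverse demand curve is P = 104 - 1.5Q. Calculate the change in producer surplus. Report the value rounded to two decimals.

-73.94

Initial equilibrium: Q_0 = 8.6667, P_0 = 104; CS_0 = (1/2)(8.6667)(13) = 56.3333, PS_0 = (1/2)(8.6667)(39) = 169.
New equilibrium: 104 - 1.5Q = 65 + 4.5Q gives Q_1 = 6.5, P_1 = 94.25; CS_1 = 31.6875, PS_1 = 95.0625.
Change in producer surplus = 95.0625 - 169 = -73.9375.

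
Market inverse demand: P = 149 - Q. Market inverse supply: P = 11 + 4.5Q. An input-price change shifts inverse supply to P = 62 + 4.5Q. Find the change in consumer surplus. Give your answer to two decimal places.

Initial equilibrium: Q_0 = 25.0909, P_0 = 123.9091; CS_0 = (1/2)(25.0909)(25.0909) = 314.7769, PS_0 = (1/2)(25.0909)(112.9091) = 1416.4959.
New equilibrium: 149 - Q = 62 + 4.5Q gives Q_1 = 15.8182, P_1 = 133.1818; CS_1 = 125.1074, PS_1 = 562.9835.
Change in consumer surplus = 125.1074 - 314.7769 = -189.6694.

-189.67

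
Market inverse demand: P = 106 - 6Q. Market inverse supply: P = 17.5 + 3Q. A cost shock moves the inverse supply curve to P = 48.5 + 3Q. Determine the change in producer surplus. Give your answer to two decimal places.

Initial equilibrium: Q_0 = 9.8333, P_0 = 47; CS_0 = (1/2)(9.8333)(59) = 290.0833, PS_0 = (1/2)(9.8333)(29.5) = 145.0417.
New equilibrium: 106 - 6Q = 48.5 + 3Q gives Q_1 = 6.3889, P_1 = 67.6667; CS_1 = 122.4537, PS_1 = 61.2269.
Change in producer surplus = 61.2269 - 145.0417 = -83.8148.

-83.81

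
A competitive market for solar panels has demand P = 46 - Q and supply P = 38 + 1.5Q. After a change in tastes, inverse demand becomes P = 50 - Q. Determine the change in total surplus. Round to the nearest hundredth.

Initial equilibrium: Q_0 = 3.2, P_0 = 42.8; CS_0 = (1/2)(3.2)(3.2) = 5.12, PS_0 = (1/2)(3.2)(4.8) = 7.68.
New equilibrium: 50 - Q = 38 + 1.5Q gives Q_1 = 4.8, P_1 = 45.2; CS_1 = 11.52, PS_1 = 17.28.
Change in total surplus = (11.52 + 17.28) - (5.12 + 7.68) = 16.

16.00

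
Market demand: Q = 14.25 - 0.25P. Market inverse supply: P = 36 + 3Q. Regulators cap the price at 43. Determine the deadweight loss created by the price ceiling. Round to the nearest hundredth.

Rewriting demand in inverse form: P = 57 - 4Q.
Free-market equilibrium: 57 - 4Q = 36 + 3Q gives Q* = 3, P* = 45.
At the ceiling price 43, quantity supplied is (43 - 36)/3 = 2.3333; supply is the short side, so Q = 2.3333 trades at P = 43.
At Q = 2.3333 the demand price is 47.6667 and the supply price is 43. Deadweight loss is the triangle between the curves from 2.3333 to 3: (1/2)(47.6667 - 43)(3 - 2.3333) = 1.5556.

1.56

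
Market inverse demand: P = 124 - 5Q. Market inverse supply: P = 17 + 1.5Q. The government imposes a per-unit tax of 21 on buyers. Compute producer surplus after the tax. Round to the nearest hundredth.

131.29

Pre-tax equilibrium: 124 - 5Q = 17 + 1.5Q gives Q* = 16.4615, P* = 41.6923.
With the tax, buyers' net willingness to pay falls by 21: (124 - 21) - 5Q = 17 + 1.5Q, so Q_t = 13.2308. Buyers pay P_b = 57.8462; sellers receive P_s = P_b - 21 = 36.8462.
PS = (1/2)(Q_t)(P_s - 17) = (1/2)(13.2308)(19.8462) = 131.2899.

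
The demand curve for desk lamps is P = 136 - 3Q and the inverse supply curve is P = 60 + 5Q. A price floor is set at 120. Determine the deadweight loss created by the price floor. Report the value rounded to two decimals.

Without the control, 136 - 3Q = 60 + 5Q so Q* = 9.5 and P* = 107.5.
At P = 120, buyers demand (136 - 120)/3 = 5.3333 while sellers would supply more, so the quantity traded is 5.3333 at price 120.
The lost-trades triangle has base Q* - 5.3333 = 4.1667 and height equal to the gap between the curves at Q = 5.3333, which is 120 - 86.6667 = 33.3333. DWL = (1/2)(4.1667)(33.3333) = 69.4444.

69.44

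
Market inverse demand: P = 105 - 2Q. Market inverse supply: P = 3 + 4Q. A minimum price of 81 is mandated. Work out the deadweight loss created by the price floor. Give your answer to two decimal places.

Free-market equilibrium: 105 - 2Q = 3 + 4Q gives Q* = 17, P* = 71.
At the floor price 81, quantity demanded is (105 - 81)/2 = 12; demand is the short side, so Q = 12 trades at P = 81.
At Q = 12 the demand price is 81 and the supply price is 51. Deadweight loss is the triangle between the curves from 12 to 17: (1/2)(81 - 51)(17 - 12) = 75.

75.00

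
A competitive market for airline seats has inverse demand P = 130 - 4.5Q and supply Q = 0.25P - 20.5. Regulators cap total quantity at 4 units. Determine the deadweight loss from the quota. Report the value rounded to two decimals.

Rewriting supply in inverse form: P = 82 + 4Q.
Unrestricted equilibrium: Q* = (130 - 82)/(4.5 + 4) = 5.6471.
At Q = 4 the demand price is 130 - 4.5(4) = 112 and the supply price is 82 + 4(4) = 98.
DWL = (1/2)(gap between curves at 4) x (Q* - 4) = (1/2)(14)(1.6471) = 11.5294.

11.53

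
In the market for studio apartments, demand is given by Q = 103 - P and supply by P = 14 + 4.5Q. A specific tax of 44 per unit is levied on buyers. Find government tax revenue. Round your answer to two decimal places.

360.00

Rewriting demand in inverse form: P = 103 - Q.
Pre-tax equilibrium: 103 - Q = 14 + 4.5Q gives Q* = 16.1818, P* = 86.8182.
A tax on buyers shifts demand down by 44: (103 - 44) - Q = 14 + 4.5Q, so Q_t = 8.1818. Buyers pay P_b = 94.8182; sellers receive P_s = P_b - 44 = 50.8182.
Tax revenue = t x Q_t = 44 x 8.1818 = 360.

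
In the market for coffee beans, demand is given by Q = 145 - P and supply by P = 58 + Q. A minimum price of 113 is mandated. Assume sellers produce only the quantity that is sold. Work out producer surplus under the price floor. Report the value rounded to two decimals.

Rewriting demand in inverse form: P = 145 - Q.
Without the control, 145 - Q = 58 + Q so Q* = 43.5 and P* = 101.5.
At the floor price 113, quantity demanded is (145 - 113)/1 = 32; demand is the short side, so Q = 32 trades at P = 113.
The supply price at Q = 32 is 90. PS is the trapezoid between 113 and supply over [0, 32]: (1/2)[(113 - 58) + (113 - 90)](32) = 1248.

1248.00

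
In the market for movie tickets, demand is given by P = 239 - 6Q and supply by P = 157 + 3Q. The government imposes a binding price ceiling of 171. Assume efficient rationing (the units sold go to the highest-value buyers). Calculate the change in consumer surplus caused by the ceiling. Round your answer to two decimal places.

2.96

Without the control, 239 - 6Q = 157 + 3Q so Q* = 9.1111 and P* = 184.3333.
At P = 171, sellers supply (171 - 157)/3 = 4.6667 while buyers want more, so the quantity traded is 4.6667 at price 171.
CS goes from (1/2)(9.1111)(54.6667) = 249.037 to 252 (computed as (239 - 171)(4.6667) - (1/2)(6)(4.6667)^2), a change of 2.963.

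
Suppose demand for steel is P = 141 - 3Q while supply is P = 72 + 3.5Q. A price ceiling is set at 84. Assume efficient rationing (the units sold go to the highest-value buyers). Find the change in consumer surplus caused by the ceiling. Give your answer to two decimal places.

Free-market equilibrium: 141 - 3Q = 72 + 3.5Q gives Q* = 10.6154, P* = 109.1538.
At P = 84, sellers supply (84 - 72)/3.5 = 3.4286 while buyers want more, so the quantity traded is 3.4286 at price 84.
CS goes from (1/2)(10.6154)(31.8462) = 169.0296 to 177.7959 (computed as (141 - 84)(3.4286) - (1/2)(3)(3.4286)^2), a change of 8.7663.

8.77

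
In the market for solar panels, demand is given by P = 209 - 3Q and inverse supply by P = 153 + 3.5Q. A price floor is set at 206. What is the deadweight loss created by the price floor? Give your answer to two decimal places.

Without the control, 209 - 3Q = 153 + 3.5Q so Q* = 8.6154 and P* = 183.1538.
At P = 206, buyers demand (209 - 206)/3 = 1 while sellers would supply more, so the quantity traded is 1 at price 206.
The lost-trades triangle has base Q* - 1 = 7.6154 and height equal to the gap between the curves at Q = 1, which is 206 - 156.5 = 49.5. DWL = (1/2)(7.6154)(49.5) = 188.4808.

188.48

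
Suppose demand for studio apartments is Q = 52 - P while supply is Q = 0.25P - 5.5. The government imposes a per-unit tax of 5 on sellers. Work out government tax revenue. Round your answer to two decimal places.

Rewriting demand in inverse form: P = 52 - Q.
Rewriting supply in inverse form: P = 22 + 4Q.
Pre-tax equilibrium: 52 - Q = 22 + 4Q gives Q* = 6, P* = 46.
A tax on sellers shifts supply up by 5: 52 - Q = 22 + 4Q + 5, so Q_t = 5. Buyers pay P_b = 47; sellers receive P_s = P_b - 5 = 42.
Tax revenue = t x Q_t = 5 x 5 = 25.

25.00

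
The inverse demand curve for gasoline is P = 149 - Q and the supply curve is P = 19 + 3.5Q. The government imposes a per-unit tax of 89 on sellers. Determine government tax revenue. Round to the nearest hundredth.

Pre-tax equilibrium: 149 - Q = 19 + 3.5Q gives Q* = 28.8889, P* = 120.1111.
A tax on sellers shifts supply up by 89: 149 - Q = 19 + 3.5Q + 89, so Q_t = 9.1111. Buyers pay P_b = 139.8889; sellers receive P_s = P_b - 89 = 50.8889.
Revenue is the tax times quantity traded: 89 x 9.1111 = 810.8889.

810.89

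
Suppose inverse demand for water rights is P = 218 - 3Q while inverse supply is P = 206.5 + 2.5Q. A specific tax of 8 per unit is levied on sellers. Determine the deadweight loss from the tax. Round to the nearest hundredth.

5.82

Without the tax, 218 - 3Q = 206.5 + 2.5Q so Q* = 2.0909 and P* = 211.7273.
With the tax, sellers need 8 more per unit: 218 - 3Q = 206.5 + 2.5Q + 8, so Q_t = 0.6364. Buyers pay P_b = 216.0909; sellers receive P_s = P_b - 8 = 208.0909.
The welfare triangle lost has base Q* - Q_t = 1.4545 and height t = 8, so DWL = (1/2)(1.4545)(8) = 5.8182.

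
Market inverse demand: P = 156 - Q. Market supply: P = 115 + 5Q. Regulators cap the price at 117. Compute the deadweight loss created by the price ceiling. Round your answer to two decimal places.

Free-market equilibrium: 156 - Q = 115 + 5Q gives Q* = 6.8333, P* = 149.1667.
At P = 117, sellers supply (117 - 115)/5 = 0.4 while buyers want more, so the quantity traded is 0.4 at price 117.
At Q = 0.4 the demand price is 155.6 and the supply price is 117. Deadweight loss is the triangle between the curves from 0.4 to 6.8333: (1/2)(155.6 - 117)(6.8333 - 0.4) = 124.1633.

124.16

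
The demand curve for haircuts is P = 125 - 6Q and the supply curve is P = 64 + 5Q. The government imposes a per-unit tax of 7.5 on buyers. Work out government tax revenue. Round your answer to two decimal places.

36.48

Without the tax, 125 - 6Q = 64 + 5Q so Q* = 5.5455 and P* = 91.7273.
A tax on buyers shifts demand down by 7.5: (125 - 7.5) - 6Q = 64 + 5Q, so Q_t = 4.8636. Buyers pay P_b = 95.8182; sellers receive P_s = P_b - 7.5 = 88.3182.
Revenue is the tax times quantity traded: 7.5 x 4.8636 = 36.4773.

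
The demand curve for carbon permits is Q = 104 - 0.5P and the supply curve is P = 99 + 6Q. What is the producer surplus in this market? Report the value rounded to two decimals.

Rewriting demand in inverse form: P = 208 - 2Q.
Equilibrium: 208 - 2Q = 99 + 6Q, so Q* = 13.625 and P* = 180.75.
The supply curve's price intercept is 99, so PS = (1/2)(Q*)(P* - 99) = (1/2)(13.625)(81.75) = 556.9219.

556.92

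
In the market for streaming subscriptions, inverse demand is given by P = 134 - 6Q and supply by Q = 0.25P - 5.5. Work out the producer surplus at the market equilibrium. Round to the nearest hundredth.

Rewriting supply in inverse form: P = 22 + 4Q.
Setting demand equal to supply, 112 = 10Q, so Q* = 11.2 and P* = 66.8.
Producer surplus is the triangle above supply below P*: (1/2)(11.2)(66.8 - 22) = (1/2)(11.2)(44.8) = 250.88.

250.88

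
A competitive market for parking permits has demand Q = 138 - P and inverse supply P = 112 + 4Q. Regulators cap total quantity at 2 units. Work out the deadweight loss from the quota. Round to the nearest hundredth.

Rewriting demand in inverse form: P = 138 - Q.
Unrestricted equilibrium: Q* = (138 - 112)/(1 + 4) = 5.2.
At Q = 2 the demand price is 138 - (2) = 136 and the supply price is 112 + 4(2) = 120.
Deadweight loss is the triangle between the curves from 2 to 5.2: (1/2)(136 - 120)(5.2 - 2) = 25.6.

25.60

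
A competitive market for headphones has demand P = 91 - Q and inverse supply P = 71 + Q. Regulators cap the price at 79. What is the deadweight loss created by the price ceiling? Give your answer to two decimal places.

Free-market equilibrium: 91 - Q = 71 + Q gives Q* = 10, P* = 81.
At P = 79, sellers supply (79 - 71)/1 = 8 while buyers want more, so the quantity traded is 8 at price 79.
At Q = 8 the demand price is 83 and the supply price is 79. Deadweight loss is the triangle between the curves from 8 to 10: (1/2)(83 - 79)(10 - 8) = 4.

4.00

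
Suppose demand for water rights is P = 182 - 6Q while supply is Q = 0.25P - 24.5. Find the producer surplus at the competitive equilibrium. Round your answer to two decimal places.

Rewriting supply in inverse form: P = 98 + 4Q.
Equilibrium: 182 - 6Q = 98 + 4Q, so Q* = 8.4 and P* = 131.6.
The supply curve's price intercept is 98, so PS = (1/2)(Q*)(P* - 98) = (1/2)(8.4)(33.6) = 141.12.

141.12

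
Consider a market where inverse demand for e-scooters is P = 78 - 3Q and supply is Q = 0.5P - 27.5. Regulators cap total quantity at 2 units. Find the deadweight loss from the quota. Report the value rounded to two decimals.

Rewriting supply in inverse form: P = 55 + 2Q.
Unrestricted equilibrium: Q* = (78 - 55)/(3 + 2) = 4.6.
At Q = 2 the demand price is 78 - 3(2) = 72 and the supply price is 55 + 2(2) = 59.
Deadweight loss is the triangle between the curves from 2 to 4.6: (1/2)(72 - 59)(4.6 - 2) = 16.9.

16.90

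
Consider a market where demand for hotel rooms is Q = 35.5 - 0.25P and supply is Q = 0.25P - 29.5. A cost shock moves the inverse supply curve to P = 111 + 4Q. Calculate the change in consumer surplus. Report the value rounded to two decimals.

12.03

Rewriting demand in inverse form: P = 142 - 4Q.
Rewriting supply in inverse form: P = 118 + 4Q.
Initial equilibrium: Q_0 = 3, P_0 = 130; CS_0 = (1/2)(3)(12) = 18, PS_0 = (1/2)(3)(12) = 18.
New equilibrium: 142 - 4Q = 111 + 4Q gives Q_1 = 3.875, P_1 = 126.5; CS_1 = 30.0312, PS_1 = 30.0312.
Change in consumer surplus = 30.0312 - 18 = 12.0312.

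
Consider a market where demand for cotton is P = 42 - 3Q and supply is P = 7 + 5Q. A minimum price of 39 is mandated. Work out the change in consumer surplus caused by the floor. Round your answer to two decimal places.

Without the control, 42 - 3Q = 7 + 5Q so Q* = 4.375 and P* = 28.875.
At the floor price 39, quantity demanded is (42 - 39)/3 = 1; demand is the short side, so Q = 1 trades at P = 39.
CS goes from (1/2)(4.375)(13.125) = 28.7109 to 1.5 (computed as (42 - 39)(1) - (1/2)(3)(1)^2), a change of -27.2109.

-27.21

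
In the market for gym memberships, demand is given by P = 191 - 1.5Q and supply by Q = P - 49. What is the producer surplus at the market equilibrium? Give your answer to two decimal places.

Rewriting supply in inverse form: P = 49 + Q.
Equilibrium: 191 - 1.5Q = 49 + Q, so Q* = 56.8 and P* = 105.8.
Producer surplus is the triangle above supply below P*: (1/2)(56.8)(105.8 - 49) = (1/2)(56.8)(56.8) = 1613.12.

1613.12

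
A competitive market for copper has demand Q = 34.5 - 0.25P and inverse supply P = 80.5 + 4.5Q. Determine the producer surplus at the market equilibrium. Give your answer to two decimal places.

Rewriting demand in inverse form: P = 138 - 4Q.
Setting demand equal to supply, 57.5 = 8.5Q, so Q* = 6.7647 and P* = 110.9412.
PS is the area between P* and the supply curve from 0 to Q*: (1/2)(6.7647)(30.4412) = 102.9628.

102.96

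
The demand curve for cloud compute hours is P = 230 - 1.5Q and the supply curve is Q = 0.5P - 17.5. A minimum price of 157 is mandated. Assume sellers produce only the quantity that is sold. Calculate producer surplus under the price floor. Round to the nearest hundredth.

Rewriting supply in inverse form: P = 35 + 2Q.
Without the control, 230 - 1.5Q = 35 + 2Q so Q* = 55.7143 and P* = 146.4286.
At the floor price 157, quantity demanded is (230 - 157)/1.5 = 48.6667; demand is the short side, so Q = 48.6667 trades at P = 157.
The supply price at Q = 48.6667 is 132.3333. PS is the trapezoid between 157 and supply over [0, 48.6667]: (1/2)[(157 - 35) + (157 - 132.3333)](48.6667) = 3568.8889.

3568.89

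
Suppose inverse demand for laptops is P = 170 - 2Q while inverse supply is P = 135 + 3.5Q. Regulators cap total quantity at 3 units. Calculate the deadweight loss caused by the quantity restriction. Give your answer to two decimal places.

31.11

Unrestricted equilibrium: Q* = (170 - 135)/(2 + 3.5) = 6.3636.
At Q = 3 the demand price is 170 - 2(3) = 164 and the supply price is 135 + 3.5(3) = 145.5.
DWL = (1/2)(gap between curves at 3) x (Q* - 3) = (1/2)(18.5)(3.3636) = 31.1136.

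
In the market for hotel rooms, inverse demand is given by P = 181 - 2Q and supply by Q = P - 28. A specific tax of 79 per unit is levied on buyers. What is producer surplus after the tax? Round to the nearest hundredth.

Rewriting supply in inverse form: P = 28 + Q.
Pre-tax equilibrium: 181 - 2Q = 28 + Q gives Q* = 51, P* = 79.
A tax on buyers shifts demand down by 79: (181 - 79) - 2Q = 28 + Q, so Q_t = 24.6667. Buyers pay P_b = 131.6667; sellers receive P_s = P_b - 79 = 52.6667.
Producer surplus is the triangle above supply below P_s: (1/2)(24.6667)(52.6667 - 28) = 304.2222.

304.22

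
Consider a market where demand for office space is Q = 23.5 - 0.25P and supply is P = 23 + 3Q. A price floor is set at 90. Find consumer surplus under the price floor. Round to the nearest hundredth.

Rewriting demand in inverse form: P = 94 - 4Q.
Free-market equilibrium: 94 - 4Q = 23 + 3Q gives Q* = 10.1429, P* = 53.4286.
At the floor price 90, quantity demanded is (94 - 90)/4 = 1; demand is the short side, so Q = 1 trades at P = 90.
CS is the triangle under demand above 90: (1/2)(1)(94 - 90) = 2.

2.00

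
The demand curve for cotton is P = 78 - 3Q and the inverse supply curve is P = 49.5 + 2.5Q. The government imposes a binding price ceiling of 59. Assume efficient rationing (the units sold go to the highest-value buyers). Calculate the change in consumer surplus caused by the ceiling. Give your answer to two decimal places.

10.26

Without the control, 78 - 3Q = 49.5 + 2.5Q so Q* = 5.1818 and P* = 62.4545.
At the ceiling price 59, quantity supplied is (59 - 49.5)/2.5 = 3.8; supply is the short side, so Q = 3.8 trades at P = 59.
CS goes from (1/2)(5.1818)(15.5455) = 40.2769 to 50.54 (computed as (78 - 59)(3.8) - (1/2)(3)(3.8)^2), a change of 10.2631.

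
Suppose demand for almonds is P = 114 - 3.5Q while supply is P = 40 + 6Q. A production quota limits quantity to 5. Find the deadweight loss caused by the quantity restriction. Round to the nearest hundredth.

36.96

Unrestricted equilibrium: Q* = (114 - 40)/(3.5 + 6) = 7.7895.
At Q = 5 the demand price is 114 - 3.5(5) = 96.5 and the supply price is 40 + 6(5) = 70.
Deadweight loss is the triangle between the curves from 5 to 7.7895: (1/2)(96.5 - 70)(7.7895 - 5) = 36.9605.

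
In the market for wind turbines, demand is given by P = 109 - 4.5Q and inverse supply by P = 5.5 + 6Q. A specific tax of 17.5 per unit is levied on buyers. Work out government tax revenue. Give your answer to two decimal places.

143.33

Without the tax, 109 - 4.5Q = 5.5 + 6Q so Q* = 9.8571 and P* = 64.6429.
With the tax, buyers' net willingness to pay falls by 17.5: (109 - 17.5) - 4.5Q = 5.5 + 6Q, so Q_t = 8.1905. Buyers pay P_b = 72.1429; sellers receive P_s = P_b - 17.5 = 54.6429.
Tax revenue = t x Q_t = 17.5 x 8.1905 = 143.3333.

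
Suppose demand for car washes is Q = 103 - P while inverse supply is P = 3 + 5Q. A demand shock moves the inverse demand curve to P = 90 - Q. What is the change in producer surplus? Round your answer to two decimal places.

-168.82

Rewriting demand in inverse form: P = 103 - Q.
Initial equilibrium: Q_0 = 16.6667, P_0 = 86.3333; CS_0 = (1/2)(16.6667)(16.6667) = 138.8889, PS_0 = (1/2)(16.6667)(83.3333) = 694.4444.
New equilibrium: 90 - Q = 3 + 5Q gives Q_1 = 14.5, P_1 = 75.5; CS_1 = 105.125, PS_1 = 525.625.
Change in producer surplus = 525.625 - 694.4444 = -168.8194.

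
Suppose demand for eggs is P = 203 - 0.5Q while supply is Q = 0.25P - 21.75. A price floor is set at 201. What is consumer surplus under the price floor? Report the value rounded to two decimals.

Rewriting supply in inverse form: P = 87 + 4Q.
Free-market equilibrium: 203 - 0.5Q = 87 + 4Q gives Q* = 25.7778, P* = 190.1111.
At P = 201, buyers demand (203 - 201)/0.5 = 4 while sellers would supply more, so the quantity traded is 4 at price 201.
CS is the triangle under demand above 201: (1/2)(4)(203 - 201) = 4.

4.00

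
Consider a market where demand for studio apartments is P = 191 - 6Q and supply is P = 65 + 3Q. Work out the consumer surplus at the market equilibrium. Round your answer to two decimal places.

Equilibrium: 191 - 6Q = 65 + 3Q, so Q* = 14 and P* = 107.
Consumer surplus is the triangle under demand above P*: (1/2)(14)(191 - 107) = (1/2)(14)(84) = 588.

588.00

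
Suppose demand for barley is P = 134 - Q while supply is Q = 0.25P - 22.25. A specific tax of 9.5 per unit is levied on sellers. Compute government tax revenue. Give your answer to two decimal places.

Rewriting supply in inverse form: P = 89 + 4Q.
Without the tax, 134 - Q = 89 + 4Q so Q* = 9 and P* = 125.
A tax on sellers shifts supply up by 9.5: 134 - Q = 89 + 4Q + 9.5, so Q_t = 7.1. Buyers pay P_b = 126.9; sellers receive P_s = P_b - 9.5 = 117.4.
Revenue is the tax times quantity traded: 9.5 x 7.1 = 67.45.

67.45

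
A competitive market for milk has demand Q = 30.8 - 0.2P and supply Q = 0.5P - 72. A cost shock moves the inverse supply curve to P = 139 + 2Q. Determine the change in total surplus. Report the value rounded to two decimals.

8.93

Rewriting demand in inverse form: P = 154 - 5Q.
Rewriting supply in inverse form: P = 144 + 2Q.
Initial equilibrium: Q_0 = 1.4286, P_0 = 146.8571; CS_0 = (1/2)(1.4286)(7.1429) = 5.102, PS_0 = (1/2)(1.4286)(2.8571) = 2.0408.
New equilibrium: 154 - 5Q = 139 + 2Q gives Q_1 = 2.1429, P_1 = 143.2857; CS_1 = 11.4796, PS_1 = 4.5918.
Change in total surplus = (11.4796 + 4.5918) - (5.102 + 2.0408) = 8.9286.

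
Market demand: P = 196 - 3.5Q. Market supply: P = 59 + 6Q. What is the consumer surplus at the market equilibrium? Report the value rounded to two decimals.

Set 196 - 3.5Q = 59 + 6Q, which gives 137 = 9.5Q, so Q* = 14.4211 and P* = 196 - 3.5(14.4211) = 145.5263.
CS is the area between the demand curve and P* from 0 to Q*: (1/2)(14.4211)(50.4737) = 363.9418.

363.94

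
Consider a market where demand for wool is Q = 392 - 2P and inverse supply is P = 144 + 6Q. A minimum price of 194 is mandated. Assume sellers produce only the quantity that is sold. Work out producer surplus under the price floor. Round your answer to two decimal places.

Rewriting demand in inverse form: P = 196 - 0.5Q.
Without the control, 196 - 0.5Q = 144 + 6Q so Q* = 8 and P* = 192.
At P = 194, buyers demand (196 - 194)/0.5 = 4 while sellers would supply more, so the quantity traded is 4 at price 194.
The supply price at Q = 4 is 168. PS is the trapezoid between 194 and supply over [0, 4]: (1/2)[(194 - 144) + (194 - 168)](4) = 152.

152.00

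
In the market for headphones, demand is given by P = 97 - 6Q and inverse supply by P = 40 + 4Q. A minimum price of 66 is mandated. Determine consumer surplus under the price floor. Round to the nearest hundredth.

Without the control, 97 - 6Q = 40 + 4Q so Q* = 5.7 and P* = 62.8.
At P = 66, buyers demand (97 - 66)/6 = 5.1667 while sellers would supply more, so the quantity traded is 5.1667 at price 66.
CS is the triangle under demand above 66: (1/2)(5.1667)(97 - 66) = 80.0833.

80.08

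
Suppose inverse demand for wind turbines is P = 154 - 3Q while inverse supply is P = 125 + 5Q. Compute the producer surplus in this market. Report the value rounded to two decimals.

Setting demand equal to supply, 29 = 8Q, so Q* = 3.625 and P* = 143.125.
PS is the area between P* and the supply curve from 0 to Q*: (1/2)(3.625)(18.125) = 32.8516.

32.85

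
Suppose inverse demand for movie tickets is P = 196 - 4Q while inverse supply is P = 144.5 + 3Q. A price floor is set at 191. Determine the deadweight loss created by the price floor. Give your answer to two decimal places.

Free-market equilibrium: 196 - 4Q = 144.5 + 3Q gives Q* = 7.3571, P* = 166.5714.
At P = 191, buyers demand (196 - 191)/4 = 1.25 while sellers would supply more, so the quantity traded is 1.25 at price 191.
At Q = 1.25 the demand price is 191 and the supply price is 148.25. Deadweight loss is the triangle between the curves from 1.25 to 7.3571: (1/2)(191 - 148.25)(7.3571 - 1.25) = 130.5402.

130.54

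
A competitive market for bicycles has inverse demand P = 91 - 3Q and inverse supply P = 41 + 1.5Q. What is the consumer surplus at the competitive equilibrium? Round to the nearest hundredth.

185.19

Setting demand equal to supply, 50 = 4.5Q, so Q* = 11.1111 and P* = 57.6667.
Consumer surplus is the triangle under demand above P*: (1/2)(11.1111)(91 - 57.6667) = (1/2)(11.1111)(33.3333) = 185.1852.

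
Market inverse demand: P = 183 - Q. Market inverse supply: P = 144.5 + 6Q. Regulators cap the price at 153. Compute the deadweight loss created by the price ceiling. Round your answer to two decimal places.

Without the control, 183 - Q = 144.5 + 6Q so Q* = 5.5 and P* = 177.5.
At the ceiling price 153, quantity supplied is (153 - 144.5)/6 = 1.4167; supply is the short side, so Q = 1.4167 trades at P = 153.
At Q = 1.4167 the demand price is 181.5833 and the supply price is 153. Deadweight loss is the triangle between the curves from 1.4167 to 5.5: (1/2)(181.5833 - 153)(5.5 - 1.4167) = 58.3576.

58.36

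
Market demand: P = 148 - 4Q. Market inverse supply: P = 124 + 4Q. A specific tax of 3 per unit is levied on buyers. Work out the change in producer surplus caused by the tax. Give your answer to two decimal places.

-4.22

Pre-tax equilibrium: 148 - 4Q = 124 + 4Q gives Q* = 3, P* = 136.
With the tax, buyers' net willingness to pay falls by 3: (148 - 3) - 4Q = 124 + 4Q, so Q_t = 2.625. Buyers pay P_b = 137.5; sellers receive P_s = P_b - 3 = 134.5.
PS falls from (1/2)(3)(12) = 18 to (1/2)(2.625)(10.5) = 13.7812, a change of -4.2188.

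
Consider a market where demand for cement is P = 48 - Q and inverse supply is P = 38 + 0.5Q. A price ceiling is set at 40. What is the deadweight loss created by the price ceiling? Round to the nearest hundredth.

Without the control, 48 - Q = 38 + 0.5Q so Q* = 6.6667 and P* = 41.3333.
At the ceiling price 40, quantity supplied is (40 - 38)/0.5 = 4; supply is the short side, so Q = 4 trades at P = 40.
The lost-trades triangle has base Q* - 4 = 2.6667 and height equal to the gap between the curves at Q = 4, which is 44 - 40 = 4. DWL = (1/2)(2.6667)(4) = 5.3333.

5.33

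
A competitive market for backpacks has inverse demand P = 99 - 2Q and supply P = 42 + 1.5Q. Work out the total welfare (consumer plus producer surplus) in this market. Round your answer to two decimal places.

464.14

Equilibrium: 99 - 2Q = 42 + 1.5Q, so Q* = 16.2857 and P* = 66.4286.
CS = (1/2)(16.2857)(32.5714) = 265.2245 and PS = (1/2)(16.2857)(24.4286) = 198.9184, so total surplus = 464.1429.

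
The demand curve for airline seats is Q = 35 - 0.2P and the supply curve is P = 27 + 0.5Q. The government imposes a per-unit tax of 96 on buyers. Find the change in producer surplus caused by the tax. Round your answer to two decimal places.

Rewriting demand in inverse form: P = 175 - 5Q.
Pre-tax equilibrium: 175 - 5Q = 27 + 0.5Q gives Q* = 26.9091, P* = 40.4545.
With the tax, buyers' net willingness to pay falls by 96: (175 - 96) - 5Q = 27 + 0.5Q, so Q_t = 9.4545. Buyers pay P_b = 127.7273; sellers receive P_s = P_b - 96 = 31.7273.
Producers lose the trapezoid between P_s and P* out to Q_t plus the triangle from Q_t to Q*: change in PS = 22.3471 - 181.0248 = -158.6777.

-158.68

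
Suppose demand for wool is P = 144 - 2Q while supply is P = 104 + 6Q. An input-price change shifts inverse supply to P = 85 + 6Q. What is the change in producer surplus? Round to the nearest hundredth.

88.17

Initial equilibrium: Q_0 = 5, P_0 = 134; CS_0 = (1/2)(5)(10) = 25, PS_0 = (1/2)(5)(30) = 75.
New equilibrium: 144 - 2Q = 85 + 6Q gives Q_1 = 7.375, P_1 = 129.25; CS_1 = 54.3906, PS_1 = 163.1719.
Change in producer surplus = 163.1719 - 75 = 88.1719.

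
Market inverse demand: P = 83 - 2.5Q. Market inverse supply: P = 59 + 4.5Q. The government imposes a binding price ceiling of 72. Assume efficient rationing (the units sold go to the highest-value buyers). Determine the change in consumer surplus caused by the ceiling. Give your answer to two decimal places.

6.65

Without the control, 83 - 2.5Q = 59 + 4.5Q so Q* = 3.4286 and P* = 74.4286.
At P = 72, sellers supply (72 - 59)/4.5 = 2.8889 while buyers want more, so the quantity traded is 2.8889 at price 72.
CS goes from (1/2)(3.4286)(8.5714) = 14.6939 to 21.3457 (computed as (83 - 72)(2.8889) - (1/2)(2.5)(2.8889)^2), a change of 6.6518.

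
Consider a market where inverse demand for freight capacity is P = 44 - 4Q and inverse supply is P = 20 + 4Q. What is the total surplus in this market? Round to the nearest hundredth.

36.00

Equilibrium: 44 - 4Q = 20 + 4Q, so Q* = 3 and P* = 32.
CS = (1/2)(3)(12) = 18 and PS = (1/2)(3)(12) = 18, so total surplus = 36.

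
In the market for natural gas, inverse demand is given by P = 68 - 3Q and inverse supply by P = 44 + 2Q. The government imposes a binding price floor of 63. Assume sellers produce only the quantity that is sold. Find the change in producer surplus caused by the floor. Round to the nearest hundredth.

5.85

Free-market equilibrium: 68 - 3Q = 44 + 2Q gives Q* = 4.8, P* = 53.6.
At P = 63, buyers demand (68 - 63)/3 = 1.6667 while sellers would supply more, so the quantity traded is 1.6667 at price 63.
PS goes from (1/2)(4.8)(9.6) = 23.04 to 28.8889 (computed as (63 - 44)(1.6667) - (1/2)(2)(1.6667)^2), a change of 5.8489.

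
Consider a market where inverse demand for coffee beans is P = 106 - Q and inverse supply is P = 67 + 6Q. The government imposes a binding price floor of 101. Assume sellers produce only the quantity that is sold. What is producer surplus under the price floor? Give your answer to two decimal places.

95.00

Without the control, 106 - Q = 67 + 6Q so Q* = 5.5714 and P* = 100.4286.
At P = 101, buyers demand (106 - 101)/1 = 5 while sellers would supply more, so the quantity traded is 5 at price 101.
The supply price at Q = 5 is 97. PS is the trapezoid between 101 and supply over [0, 5]: (1/2)[(101 - 67) + (101 - 97)](5) = 95.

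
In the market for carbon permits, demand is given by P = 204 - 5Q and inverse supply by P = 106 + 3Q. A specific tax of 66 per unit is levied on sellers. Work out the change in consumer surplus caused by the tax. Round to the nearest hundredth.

-335.16

Pre-tax equilibrium: 204 - 5Q = 106 + 3Q gives Q* = 12.25, P* = 142.75.
With the tax, sellers need 66 more per unit: 204 - 5Q = 106 + 3Q + 66, so Q_t = 4. Buyers pay P_b = 184; sellers receive P_s = P_b - 66 = 118.
Consumers lose the trapezoid between P* and P_b out to Q_t plus the triangle from Q_t to Q*: change in CS = 40 - 375.1562 = -335.1562.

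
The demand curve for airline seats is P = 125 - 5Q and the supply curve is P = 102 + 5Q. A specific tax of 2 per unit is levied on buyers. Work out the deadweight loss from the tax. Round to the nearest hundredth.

0.20

Pre-tax equilibrium: 125 - 5Q = 102 + 5Q gives Q* = 2.3, P* = 113.5.
A tax on buyers shifts demand down by 2: (125 - 2) - 5Q = 102 + 5Q, so Q_t = 2.1. Buyers pay P_b = 114.5; sellers receive P_s = P_b - 2 = 112.5.
Deadweight loss is the triangle between the curves from Q_t to Q*: (1/2)(2.3 - 2.1)(2) = 0.2.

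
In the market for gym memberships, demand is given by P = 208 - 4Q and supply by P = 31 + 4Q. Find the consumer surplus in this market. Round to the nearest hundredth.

Setting demand equal to supply, 177 = 8Q, so Q* = 22.125 and P* = 119.5.
CS is the area between the demand curve and P* from 0 to Q*: (1/2)(22.125)(88.5) = 979.0312.

979.03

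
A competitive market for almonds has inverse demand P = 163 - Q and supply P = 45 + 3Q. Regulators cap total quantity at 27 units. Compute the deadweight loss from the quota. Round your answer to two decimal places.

12.50

Unrestricted equilibrium: Q* = (163 - 45)/(1 + 3) = 29.5.
At Q = 27 the demand price is 163 - (27) = 136 and the supply price is 45 + 3(27) = 126.
Deadweight loss is the triangle between the curves from 27 to 29.5: (1/2)(136 - 126)(29.5 - 27) = 12.5.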